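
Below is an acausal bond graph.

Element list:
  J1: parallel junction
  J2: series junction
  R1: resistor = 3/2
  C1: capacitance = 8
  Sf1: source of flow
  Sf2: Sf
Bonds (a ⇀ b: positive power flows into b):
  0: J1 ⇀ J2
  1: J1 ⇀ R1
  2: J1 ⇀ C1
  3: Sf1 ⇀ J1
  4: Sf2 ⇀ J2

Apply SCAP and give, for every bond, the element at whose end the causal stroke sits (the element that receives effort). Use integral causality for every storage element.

β3 stroke→Sf1  (Sf1: flow source, stroke at near end)
β4 stroke→Sf2  (Sf2: flow source, stroke at near end)
β0 stroke→J2  (J2: bond 4 brought flow, rest push out)
β2 stroke→J1  (C1: C, integral causality)
β1 stroke→R1  (0-jn J1 has e-setter on 2)

#0 |J2
#1 |R1
#2 |J1
#3 |Sf1
#4 |Sf2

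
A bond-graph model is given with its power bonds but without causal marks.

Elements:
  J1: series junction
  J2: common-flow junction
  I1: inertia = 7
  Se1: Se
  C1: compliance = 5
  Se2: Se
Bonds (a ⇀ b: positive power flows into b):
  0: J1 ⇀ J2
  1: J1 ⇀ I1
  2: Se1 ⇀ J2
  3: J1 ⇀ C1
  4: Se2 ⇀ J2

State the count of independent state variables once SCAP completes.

bond 2 →J2  (Se1 fixes effort; stroke away)
bond 4 →J2  (Se2 fixes effort; stroke away)
bond 0 →J1  (only one flow-in slot at J2)
bond 1 →I1  (I1: I, integral causality)
bond 3 →J1  (1-jn J1 has f-setter on 1)

2  (C1, I1 all integral)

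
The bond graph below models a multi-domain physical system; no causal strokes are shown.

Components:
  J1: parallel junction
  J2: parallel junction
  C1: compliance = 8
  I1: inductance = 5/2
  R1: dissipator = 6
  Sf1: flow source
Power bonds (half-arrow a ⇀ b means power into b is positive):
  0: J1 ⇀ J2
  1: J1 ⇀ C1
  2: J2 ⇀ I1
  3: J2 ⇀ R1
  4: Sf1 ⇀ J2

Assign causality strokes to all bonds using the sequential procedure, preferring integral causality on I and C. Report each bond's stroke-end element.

β4 stroke→Sf1  (Sf1 fixes flow; stroke at Sf1)
β1 stroke→J1  (prefer integral on C1)
β0 stroke→J2  (J1 effort already set via bond 1)
β2 stroke→I1  (J2: bond 0 brought effort, rest push out)
β3 stroke→R1  (J2 effort already set via bond 0)

b0 stroke→J2
b1 stroke→J1
b2 stroke→I1
b3 stroke→R1
b4 stroke→Sf1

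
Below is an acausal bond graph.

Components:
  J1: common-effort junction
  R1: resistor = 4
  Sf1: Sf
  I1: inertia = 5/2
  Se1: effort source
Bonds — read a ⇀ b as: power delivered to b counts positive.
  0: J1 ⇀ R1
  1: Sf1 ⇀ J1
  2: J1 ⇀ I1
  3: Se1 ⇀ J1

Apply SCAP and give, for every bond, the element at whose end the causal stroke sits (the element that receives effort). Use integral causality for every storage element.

β0 →R1
β1 →Sf1
β2 →I1
β3 →J1

β1 stroke→Sf1  (Sf1 (Sf) sets flow on bond)
β3 stroke→J1  (Se1: effort source, stroke at far end)
β0 stroke→R1  (J1: bond 3 brought effort, rest push out)
β2 stroke→I1  (0-jn J1 has e-setter on 3)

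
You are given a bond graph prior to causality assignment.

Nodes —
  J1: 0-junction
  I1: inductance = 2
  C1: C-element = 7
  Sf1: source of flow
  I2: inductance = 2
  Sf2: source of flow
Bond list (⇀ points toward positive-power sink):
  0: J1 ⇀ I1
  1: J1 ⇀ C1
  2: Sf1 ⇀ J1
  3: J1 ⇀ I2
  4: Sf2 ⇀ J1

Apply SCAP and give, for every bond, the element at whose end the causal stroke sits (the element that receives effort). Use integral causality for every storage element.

bond 2 |Sf1  (Sf1: flow source, stroke at near end)
bond 4 |Sf2  (source Sf2 imposes f)
bond 0 |I1  (I1 integral (f out))
bond 1 |J1  (C1 outputs effort q/C1)
bond 3 |I2  (J1: bond 1 brought effort, rest push out)

b0 stroke at I1
b1 stroke at J1
b2 stroke at Sf1
b3 stroke at I2
b4 stroke at Sf2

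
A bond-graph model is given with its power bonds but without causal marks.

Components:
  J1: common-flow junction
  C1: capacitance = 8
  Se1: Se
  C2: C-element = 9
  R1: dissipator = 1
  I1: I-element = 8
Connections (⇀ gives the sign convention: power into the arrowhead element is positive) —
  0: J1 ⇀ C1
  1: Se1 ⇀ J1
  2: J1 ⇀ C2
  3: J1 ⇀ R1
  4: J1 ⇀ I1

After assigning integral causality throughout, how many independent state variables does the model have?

β1 →J1  (Se1: effort source, stroke at far end)
β0 →J1  (C1 outputs effort q/C1)
β2 →J1  (prefer integral on C2)
β4 →I1  (I1 integral (f out))
β3 →J1  (common-f at J1 fixed by 4)

3  (C1, C2, I1 all integral)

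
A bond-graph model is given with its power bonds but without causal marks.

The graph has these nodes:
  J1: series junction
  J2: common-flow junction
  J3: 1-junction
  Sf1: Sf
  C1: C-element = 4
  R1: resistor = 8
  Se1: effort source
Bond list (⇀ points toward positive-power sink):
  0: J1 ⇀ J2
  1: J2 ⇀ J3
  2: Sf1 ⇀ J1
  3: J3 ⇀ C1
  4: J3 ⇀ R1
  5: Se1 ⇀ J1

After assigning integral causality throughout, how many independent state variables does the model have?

1  (C1 all integral)

b2 stroke→Sf1  (Sf1 (Sf) sets flow on bond)
b5 stroke→J1  (Se1 fixes effort; stroke away)
b0 stroke→J1  (J1: bond 2 brought flow, rest push out)
b1 stroke→J2  (common-f at J2 fixed by 0)
b3 stroke→J3  (J3 flow already set via bond 1)
b4 stroke→J3  (common-f at J3 fixed by 1)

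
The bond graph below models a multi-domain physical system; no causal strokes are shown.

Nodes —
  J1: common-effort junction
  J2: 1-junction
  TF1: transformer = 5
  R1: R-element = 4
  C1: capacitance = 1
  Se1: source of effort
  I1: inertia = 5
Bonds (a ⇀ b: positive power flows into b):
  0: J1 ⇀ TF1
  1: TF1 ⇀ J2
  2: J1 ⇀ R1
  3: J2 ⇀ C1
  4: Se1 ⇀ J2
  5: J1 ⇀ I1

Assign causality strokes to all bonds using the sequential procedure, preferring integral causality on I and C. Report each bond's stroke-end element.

#4 stroke→J2  (Se1 fixes effort; stroke away)
#3 stroke→J2  (prefer integral on C1)
#1 stroke→TF1  (J2 needs exactly one f-in)
#0 stroke→J1  (through TF1, causality passes straight; one stroke at TF1)
#2 stroke→R1  (0-jn J1 has e-setter on 0)
#5 stroke→I1  (0-jn J1 has e-setter on 0)

β0 |J1
β1 |TF1
β2 |R1
β3 |J2
β4 |J2
β5 |I1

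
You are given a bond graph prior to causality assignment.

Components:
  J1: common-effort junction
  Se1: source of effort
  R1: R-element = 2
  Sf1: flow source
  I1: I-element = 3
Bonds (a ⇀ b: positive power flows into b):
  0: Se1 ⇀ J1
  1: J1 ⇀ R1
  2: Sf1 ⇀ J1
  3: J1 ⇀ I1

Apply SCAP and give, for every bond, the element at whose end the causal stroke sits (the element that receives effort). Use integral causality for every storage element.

bond 0 stroke→J1  (source Se1 imposes e)
bond 2 stroke→Sf1  (Sf1 (Sf) sets flow on bond)
bond 1 stroke→R1  (0-jn J1 has e-setter on 0)
bond 3 stroke→I1  (common-e at J1 fixed by 0)

b0 →J1
b1 →R1
b2 →Sf1
b3 →I1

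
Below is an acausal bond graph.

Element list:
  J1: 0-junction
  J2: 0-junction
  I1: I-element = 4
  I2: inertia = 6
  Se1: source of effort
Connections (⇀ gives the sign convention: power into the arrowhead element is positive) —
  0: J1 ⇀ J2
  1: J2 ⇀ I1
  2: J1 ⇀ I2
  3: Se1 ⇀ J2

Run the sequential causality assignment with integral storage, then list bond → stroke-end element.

#3 |J2  (Se1 (Se) sets effort on bond)
#0 |J1  (0-jn J2 has e-setter on 3)
#1 |I1  (common-e at J2 fixed by 3)
#2 |I2  (J1: bond 0 brought effort, rest push out)

#0 →J1
#1 →I1
#2 →I2
#3 →J2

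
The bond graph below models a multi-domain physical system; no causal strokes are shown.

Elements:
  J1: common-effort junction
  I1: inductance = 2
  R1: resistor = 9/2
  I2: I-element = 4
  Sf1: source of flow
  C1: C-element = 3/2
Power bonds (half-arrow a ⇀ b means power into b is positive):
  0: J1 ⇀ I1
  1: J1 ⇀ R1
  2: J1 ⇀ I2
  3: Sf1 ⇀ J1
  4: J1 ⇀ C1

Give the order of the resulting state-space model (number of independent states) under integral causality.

#3 |Sf1  (Sf1 fixes flow; stroke at Sf1)
#0 |I1  (prefer integral on I1)
#2 |I2  (prefer integral on I2)
#4 |J1  (C1: C, integral causality)
#1 |R1  (common-e at J1 fixed by 4)

3  (C1, I1, I2 all integral)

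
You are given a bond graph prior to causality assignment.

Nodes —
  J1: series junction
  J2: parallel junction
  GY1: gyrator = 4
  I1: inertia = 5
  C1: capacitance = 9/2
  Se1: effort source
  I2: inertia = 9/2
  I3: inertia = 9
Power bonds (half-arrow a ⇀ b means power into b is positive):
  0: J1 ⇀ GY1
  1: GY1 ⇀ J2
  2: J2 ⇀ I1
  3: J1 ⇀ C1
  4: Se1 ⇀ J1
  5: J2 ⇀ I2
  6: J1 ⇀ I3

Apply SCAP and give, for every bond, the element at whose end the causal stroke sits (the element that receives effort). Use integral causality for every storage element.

β4 |J1  (source Se1 imposes e)
β2 |I1  (I1 outputs flow p/I1)
β3 |J1  (C1 integral (e out))
β5 |I2  (I2: I, integral causality)
β1 |J2  (closing 0-jn rule on J2)
β0 |J1  (through GY1, causality inverts; strokes same side of GY1)
β6 |I3  (J1: last free bond brings flow in)

bond 0 stroke at J1
bond 1 stroke at J2
bond 2 stroke at I1
bond 3 stroke at J1
bond 4 stroke at J1
bond 5 stroke at I2
bond 6 stroke at I3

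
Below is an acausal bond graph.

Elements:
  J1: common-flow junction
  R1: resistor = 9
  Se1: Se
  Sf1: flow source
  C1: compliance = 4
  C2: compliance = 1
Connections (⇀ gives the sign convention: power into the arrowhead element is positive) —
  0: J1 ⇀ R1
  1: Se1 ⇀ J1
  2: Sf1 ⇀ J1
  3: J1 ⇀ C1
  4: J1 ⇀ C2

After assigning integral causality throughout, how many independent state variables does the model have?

b1 |J1  (Se1 fixes effort; stroke away)
b2 |Sf1  (Sf1 (Sf) sets flow on bond)
b0 |J1  (J1: bond 2 brought flow, rest push out)
b3 |J1  (1-jn J1 has f-setter on 2)
b4 |J1  (1-jn J1 has f-setter on 2)

2  (C1, C2 all integral)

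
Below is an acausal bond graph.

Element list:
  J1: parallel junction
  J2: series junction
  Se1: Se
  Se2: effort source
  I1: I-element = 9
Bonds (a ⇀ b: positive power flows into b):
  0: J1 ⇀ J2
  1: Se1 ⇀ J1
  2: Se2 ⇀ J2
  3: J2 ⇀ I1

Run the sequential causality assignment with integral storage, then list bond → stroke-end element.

β1 |J1  (Se1 (Se) sets effort on bond)
β2 |J2  (Se2: effort source, stroke at far end)
β0 |J2  (0-jn J1 has e-setter on 1)
β3 |I1  (J2: last free bond brings flow in)

#0 stroke→J2
#1 stroke→J1
#2 stroke→J2
#3 stroke→I1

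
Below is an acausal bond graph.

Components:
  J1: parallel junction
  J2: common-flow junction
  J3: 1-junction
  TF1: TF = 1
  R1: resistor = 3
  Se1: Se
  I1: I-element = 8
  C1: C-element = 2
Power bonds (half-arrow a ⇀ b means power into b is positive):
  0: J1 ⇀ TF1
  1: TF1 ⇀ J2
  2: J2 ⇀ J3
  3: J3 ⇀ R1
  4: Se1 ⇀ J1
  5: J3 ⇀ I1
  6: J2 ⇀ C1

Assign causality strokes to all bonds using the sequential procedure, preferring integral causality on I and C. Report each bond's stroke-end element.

bond 0 stroke→TF1
bond 1 stroke→J2
bond 2 stroke→J3
bond 3 stroke→J3
bond 4 stroke→J1
bond 5 stroke→I1
bond 6 stroke→J2

#4 →J1  (Se1 fixes effort; stroke away)
#0 →TF1  (0-jn J1 has e-setter on 4)
#1 →J2  (TF1 one-in-one-out from 0)
#5 →I1  (prefer integral on I1)
#2 →J3  (J3 flow already set via bond 5)
#3 →J3  (1-jn J3 has f-setter on 5)
#6 →J2  (common-f at J2 fixed by 2)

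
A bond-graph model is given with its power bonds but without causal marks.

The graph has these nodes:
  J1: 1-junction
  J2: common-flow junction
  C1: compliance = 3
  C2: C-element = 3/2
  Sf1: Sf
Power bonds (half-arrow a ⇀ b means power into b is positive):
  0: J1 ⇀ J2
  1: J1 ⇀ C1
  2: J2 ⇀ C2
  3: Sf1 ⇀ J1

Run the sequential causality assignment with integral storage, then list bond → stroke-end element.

#3 →Sf1  (source Sf1 imposes f)
#0 →J1  (J1: bond 3 brought flow, rest push out)
#1 →J1  (J1: bond 3 brought flow, rest push out)
#2 →J2  (common-f at J2 fixed by 0)

b0 →J1
b1 →J1
b2 →J2
b3 →Sf1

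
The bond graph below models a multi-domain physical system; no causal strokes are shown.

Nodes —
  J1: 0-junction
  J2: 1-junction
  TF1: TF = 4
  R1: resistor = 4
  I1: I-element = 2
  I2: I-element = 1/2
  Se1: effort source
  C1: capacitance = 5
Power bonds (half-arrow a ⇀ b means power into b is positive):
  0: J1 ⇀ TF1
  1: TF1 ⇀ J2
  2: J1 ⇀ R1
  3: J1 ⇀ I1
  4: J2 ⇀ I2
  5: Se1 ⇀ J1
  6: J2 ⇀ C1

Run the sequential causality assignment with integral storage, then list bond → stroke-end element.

bond 0 →TF1
bond 1 →J2
bond 2 →R1
bond 3 →I1
bond 4 →I2
bond 5 →J1
bond 6 →J2

β5 stroke→J1  (source Se1 imposes e)
β0 stroke→TF1  (0-jn J1 has e-setter on 5)
β2 stroke→R1  (0-jn J1 has e-setter on 5)
β3 stroke→I1  (J1: bond 5 brought effort, rest push out)
β1 stroke→J2  (TF1: transformer flips bond 0)
β4 stroke→I2  (I2 outputs flow p/I2)
β6 stroke→J2  (common-f at J2 fixed by 4)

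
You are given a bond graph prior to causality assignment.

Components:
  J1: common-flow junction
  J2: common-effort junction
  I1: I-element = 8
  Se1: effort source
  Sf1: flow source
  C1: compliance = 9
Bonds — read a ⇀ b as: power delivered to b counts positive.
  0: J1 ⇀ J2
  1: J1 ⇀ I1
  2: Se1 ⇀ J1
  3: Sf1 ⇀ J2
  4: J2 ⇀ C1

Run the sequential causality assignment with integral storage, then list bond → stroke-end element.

#2 →J1  (Se1 fixes effort; stroke away)
#3 →Sf1  (Sf1 (Sf) sets flow on bond)
#1 →I1  (I1 outputs flow p/I1)
#0 →J1  (J1: bond 1 brought flow, rest push out)
#4 →J2  (J2: last free bond brings effort in)

bond 0 |J1
bond 1 |I1
bond 2 |J1
bond 3 |Sf1
bond 4 |J2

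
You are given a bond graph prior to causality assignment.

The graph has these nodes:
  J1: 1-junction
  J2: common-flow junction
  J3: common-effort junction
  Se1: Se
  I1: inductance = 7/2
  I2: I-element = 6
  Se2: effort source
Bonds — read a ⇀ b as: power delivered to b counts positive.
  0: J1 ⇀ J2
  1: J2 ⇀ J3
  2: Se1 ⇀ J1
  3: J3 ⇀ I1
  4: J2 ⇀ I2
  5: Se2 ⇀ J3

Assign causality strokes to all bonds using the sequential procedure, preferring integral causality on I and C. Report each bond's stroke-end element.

β2 stroke→J1  (Se1 (Se) sets effort on bond)
β5 stroke→J3  (Se2 (Se) sets effort on bond)
β0 stroke→J2  (J1 needs exactly one f-in)
β1 stroke→J2  (J3 effort already set via bond 5)
β3 stroke→I1  (common-e at J3 fixed by 5)
β4 stroke→I2  (J2 needs exactly one f-in)

#0 stroke at J2
#1 stroke at J2
#2 stroke at J1
#3 stroke at I1
#4 stroke at I2
#5 stroke at J3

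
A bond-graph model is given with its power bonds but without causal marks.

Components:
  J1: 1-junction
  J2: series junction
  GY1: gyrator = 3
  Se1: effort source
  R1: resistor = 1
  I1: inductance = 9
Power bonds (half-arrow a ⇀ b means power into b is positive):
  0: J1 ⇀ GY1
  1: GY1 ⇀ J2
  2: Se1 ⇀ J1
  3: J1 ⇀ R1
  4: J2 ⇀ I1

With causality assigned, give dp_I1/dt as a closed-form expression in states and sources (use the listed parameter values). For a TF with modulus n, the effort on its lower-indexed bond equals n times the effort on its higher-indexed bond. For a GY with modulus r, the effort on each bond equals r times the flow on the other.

#2 |J1  (Se1 fixes effort; stroke away)
#4 |I1  (prefer integral on I1)
#1 |J2  (J2 flow already set via bond 4)
#0 |J1  (GY GY1: same side as bond 1)
#3 |R1  (J1 needs exactly one f-in)

dp_I1/dt = 3*E_Se1 - p_I1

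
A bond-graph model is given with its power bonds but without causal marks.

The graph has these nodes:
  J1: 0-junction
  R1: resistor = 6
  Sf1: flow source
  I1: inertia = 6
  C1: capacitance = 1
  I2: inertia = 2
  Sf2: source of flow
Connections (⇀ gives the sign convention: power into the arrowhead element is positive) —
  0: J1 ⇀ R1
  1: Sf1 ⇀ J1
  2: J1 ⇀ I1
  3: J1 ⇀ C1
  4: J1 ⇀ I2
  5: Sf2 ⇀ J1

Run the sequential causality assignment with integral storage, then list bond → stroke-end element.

#1 |Sf1  (Sf1 fixes flow; stroke at Sf1)
#5 |Sf2  (Sf2 fixes flow; stroke at Sf2)
#2 |I1  (prefer integral on I1)
#3 |J1  (prefer integral on C1)
#0 |R1  (0-jn J1 has e-setter on 3)
#4 |I2  (J1: bond 3 brought effort, rest push out)

bond 0 |R1
bond 1 |Sf1
bond 2 |I1
bond 3 |J1
bond 4 |I2
bond 5 |Sf2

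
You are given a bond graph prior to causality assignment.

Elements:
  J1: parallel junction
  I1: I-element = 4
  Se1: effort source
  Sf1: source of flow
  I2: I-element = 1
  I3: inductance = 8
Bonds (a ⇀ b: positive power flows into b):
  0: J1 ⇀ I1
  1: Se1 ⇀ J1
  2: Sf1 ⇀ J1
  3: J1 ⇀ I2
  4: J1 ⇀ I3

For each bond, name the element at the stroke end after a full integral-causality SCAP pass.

#0 stroke at I1
#1 stroke at J1
#2 stroke at Sf1
#3 stroke at I2
#4 stroke at I3

#1 stroke at J1  (source Se1 imposes e)
#2 stroke at Sf1  (Sf1: flow source, stroke at near end)
#0 stroke at I1  (common-e at J1 fixed by 1)
#3 stroke at I2  (0-jn J1 has e-setter on 1)
#4 stroke at I3  (common-e at J1 fixed by 1)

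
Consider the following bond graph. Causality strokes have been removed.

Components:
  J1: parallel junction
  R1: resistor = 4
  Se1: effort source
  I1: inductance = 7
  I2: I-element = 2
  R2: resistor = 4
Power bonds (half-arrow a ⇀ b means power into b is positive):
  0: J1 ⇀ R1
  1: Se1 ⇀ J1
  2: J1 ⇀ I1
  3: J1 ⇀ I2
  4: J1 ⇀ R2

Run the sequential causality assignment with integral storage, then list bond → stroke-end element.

b0 stroke at R1
b1 stroke at J1
b2 stroke at I1
b3 stroke at I2
b4 stroke at R2

#1 stroke→J1  (Se1 fixes effort; stroke away)
#0 stroke→R1  (J1 effort already set via bond 1)
#2 stroke→I1  (common-e at J1 fixed by 1)
#3 stroke→I2  (J1 effort already set via bond 1)
#4 stroke→R2  (0-jn J1 has e-setter on 1)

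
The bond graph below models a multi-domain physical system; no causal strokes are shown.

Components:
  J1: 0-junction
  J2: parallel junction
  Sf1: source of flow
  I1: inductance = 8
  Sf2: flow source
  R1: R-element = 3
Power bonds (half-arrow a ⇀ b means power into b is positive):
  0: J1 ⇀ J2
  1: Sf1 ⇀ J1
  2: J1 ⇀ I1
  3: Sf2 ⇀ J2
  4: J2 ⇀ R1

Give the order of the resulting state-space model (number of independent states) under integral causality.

1  (I1 all integral)

β1 stroke at Sf1  (Sf1 (Sf) sets flow on bond)
β3 stroke at Sf2  (Sf2 (Sf) sets flow on bond)
β2 stroke at I1  (I1 integral (f out))
β0 stroke at J1  (only one effort-in slot at J1)
β4 stroke at J2  (J2 needs exactly one e-in)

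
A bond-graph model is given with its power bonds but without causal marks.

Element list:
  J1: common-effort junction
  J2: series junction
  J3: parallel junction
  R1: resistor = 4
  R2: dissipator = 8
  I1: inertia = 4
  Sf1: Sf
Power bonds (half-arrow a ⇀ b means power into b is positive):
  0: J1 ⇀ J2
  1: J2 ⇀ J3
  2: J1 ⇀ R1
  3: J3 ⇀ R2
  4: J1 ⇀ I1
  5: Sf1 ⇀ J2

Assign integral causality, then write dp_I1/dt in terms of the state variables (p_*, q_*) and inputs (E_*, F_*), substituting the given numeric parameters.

dp_I1/dt = -4*F_Sf1 - p_I1

β5 →Sf1  (source Sf1 imposes f)
β0 →J2  (common-f at J2 fixed by 5)
β1 →J2  (1-jn J2 has f-setter on 5)
β3 →J3  (J3: last free bond brings effort in)
β4 →I1  (I1 integral (f out))
β2 →J1  (J1 needs exactly one e-in)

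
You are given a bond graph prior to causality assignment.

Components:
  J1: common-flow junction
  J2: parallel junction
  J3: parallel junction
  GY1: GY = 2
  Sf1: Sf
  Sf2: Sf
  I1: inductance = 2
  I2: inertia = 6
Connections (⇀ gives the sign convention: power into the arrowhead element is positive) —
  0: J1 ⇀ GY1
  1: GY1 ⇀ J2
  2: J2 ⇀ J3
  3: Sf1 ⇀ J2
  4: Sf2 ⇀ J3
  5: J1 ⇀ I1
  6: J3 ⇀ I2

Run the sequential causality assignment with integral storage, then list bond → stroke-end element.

β3 stroke→Sf1  (Sf1 (Sf) sets flow on bond)
β4 stroke→Sf2  (Sf2 fixes flow; stroke at Sf2)
β5 stroke→I1  (prefer integral on I1)
β0 stroke→J1  (J1: bond 5 brought flow, rest push out)
β1 stroke→J2  (GY1: gyrator matches bond 0)
β2 stroke→J3  (J2: bond 1 brought effort, rest push out)
β6 stroke→I2  (common-e at J3 fixed by 2)

#0 →J1
#1 →J2
#2 →J3
#3 →Sf1
#4 →Sf2
#5 →I1
#6 →I2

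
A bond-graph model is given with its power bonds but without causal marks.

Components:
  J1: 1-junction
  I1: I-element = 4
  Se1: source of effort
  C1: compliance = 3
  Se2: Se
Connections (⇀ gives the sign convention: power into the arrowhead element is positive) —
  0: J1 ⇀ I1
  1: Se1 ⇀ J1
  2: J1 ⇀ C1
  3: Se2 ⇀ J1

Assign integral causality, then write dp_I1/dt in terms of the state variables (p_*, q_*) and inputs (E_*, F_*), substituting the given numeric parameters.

dp_I1/dt = E_Se1 + E_Se2 - q_C1/3

#1 |J1  (Se1 fixes effort; stroke away)
#3 |J1  (Se2 fixes effort; stroke away)
#0 |I1  (I1 integral (f out))
#2 |J1  (J1 flow already set via bond 0)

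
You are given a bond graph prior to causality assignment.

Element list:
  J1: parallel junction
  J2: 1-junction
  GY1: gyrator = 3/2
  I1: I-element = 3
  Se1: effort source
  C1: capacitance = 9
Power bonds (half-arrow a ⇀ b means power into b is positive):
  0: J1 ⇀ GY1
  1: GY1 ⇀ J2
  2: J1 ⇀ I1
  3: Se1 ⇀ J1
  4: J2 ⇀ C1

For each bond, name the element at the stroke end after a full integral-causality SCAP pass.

β3 stroke→J1  (Se1: effort source, stroke at far end)
β0 stroke→GY1  (0-jn J1 has e-setter on 3)
β2 stroke→I1  (J1 effort already set via bond 3)
β1 stroke→GY1  (GY1 both-in/both-out from 0)
β4 stroke→J2  (common-f at J2 fixed by 1)

#0 |GY1
#1 |GY1
#2 |I1
#3 |J1
#4 |J2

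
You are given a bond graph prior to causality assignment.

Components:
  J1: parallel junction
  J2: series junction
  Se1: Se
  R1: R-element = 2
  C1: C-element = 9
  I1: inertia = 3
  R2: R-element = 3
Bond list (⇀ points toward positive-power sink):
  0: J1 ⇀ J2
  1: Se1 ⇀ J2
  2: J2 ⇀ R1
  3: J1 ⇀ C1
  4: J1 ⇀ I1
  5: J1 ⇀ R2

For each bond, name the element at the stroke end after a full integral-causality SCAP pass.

bond 1 stroke at J2  (Se1 fixes effort; stroke away)
bond 3 stroke at J1  (prefer integral on C1)
bond 0 stroke at J2  (J1: bond 3 brought effort, rest push out)
bond 4 stroke at I1  (J1 effort already set via bond 3)
bond 5 stroke at R2  (J1 effort already set via bond 3)
bond 2 stroke at R1  (J2: last free bond brings flow in)

bond 0 stroke at J2
bond 1 stroke at J2
bond 2 stroke at R1
bond 3 stroke at J1
bond 4 stroke at I1
bond 5 stroke at R2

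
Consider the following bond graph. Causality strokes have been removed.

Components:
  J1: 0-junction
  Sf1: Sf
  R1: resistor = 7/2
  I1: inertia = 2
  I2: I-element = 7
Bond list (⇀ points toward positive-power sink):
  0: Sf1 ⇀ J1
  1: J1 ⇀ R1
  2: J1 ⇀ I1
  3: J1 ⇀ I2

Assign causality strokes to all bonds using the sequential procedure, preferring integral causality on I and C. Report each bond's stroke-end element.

#0 |Sf1  (source Sf1 imposes f)
#2 |I1  (prefer integral on I1)
#3 |I2  (I2: I, integral causality)
#1 |J1  (J1 needs exactly one e-in)

b0 stroke at Sf1
b1 stroke at J1
b2 stroke at I1
b3 stroke at I2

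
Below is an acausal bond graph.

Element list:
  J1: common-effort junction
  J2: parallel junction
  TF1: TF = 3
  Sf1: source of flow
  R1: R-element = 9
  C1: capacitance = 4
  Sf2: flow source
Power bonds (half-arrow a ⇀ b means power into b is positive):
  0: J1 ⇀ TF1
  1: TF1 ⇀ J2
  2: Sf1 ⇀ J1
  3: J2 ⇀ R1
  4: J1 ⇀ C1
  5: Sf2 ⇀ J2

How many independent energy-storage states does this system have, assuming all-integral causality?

1  (C1 all integral)

#2 |Sf1  (source Sf1 imposes f)
#5 |Sf2  (Sf2: flow source, stroke at near end)
#4 |J1  (prefer integral on C1)
#0 |TF1  (J1 effort already set via bond 4)
#1 |J2  (through TF1, causality passes straight; one stroke at TF1)
#3 |R1  (J2 effort already set via bond 1)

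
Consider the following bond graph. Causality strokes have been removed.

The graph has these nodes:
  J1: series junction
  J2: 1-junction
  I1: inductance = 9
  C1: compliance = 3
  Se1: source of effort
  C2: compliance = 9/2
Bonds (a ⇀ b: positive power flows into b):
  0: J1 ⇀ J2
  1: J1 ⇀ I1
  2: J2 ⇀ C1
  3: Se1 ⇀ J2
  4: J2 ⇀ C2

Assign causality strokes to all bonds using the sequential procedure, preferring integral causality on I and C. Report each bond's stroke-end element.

b3 |J2  (source Se1 imposes e)
b1 |I1  (I1: I, integral causality)
b0 |J1  (1-jn J1 has f-setter on 1)
b2 |J2  (1-jn J2 has f-setter on 0)
b4 |J2  (J2 flow already set via bond 0)

#0 |J1
#1 |I1
#2 |J2
#3 |J2
#4 |J2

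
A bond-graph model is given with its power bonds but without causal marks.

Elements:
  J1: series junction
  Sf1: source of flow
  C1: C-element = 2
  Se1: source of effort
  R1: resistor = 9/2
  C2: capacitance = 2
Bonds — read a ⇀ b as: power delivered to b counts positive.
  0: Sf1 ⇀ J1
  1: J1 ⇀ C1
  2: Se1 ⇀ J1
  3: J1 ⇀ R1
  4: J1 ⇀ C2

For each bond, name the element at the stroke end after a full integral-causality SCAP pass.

β0 stroke at Sf1  (Sf1 (Sf) sets flow on bond)
β2 stroke at J1  (Se1 fixes effort; stroke away)
β1 stroke at J1  (common-f at J1 fixed by 0)
β3 stroke at J1  (J1 flow already set via bond 0)
β4 stroke at J1  (J1: bond 0 brought flow, rest push out)

#0 stroke→Sf1
#1 stroke→J1
#2 stroke→J1
#3 stroke→J1
#4 stroke→J1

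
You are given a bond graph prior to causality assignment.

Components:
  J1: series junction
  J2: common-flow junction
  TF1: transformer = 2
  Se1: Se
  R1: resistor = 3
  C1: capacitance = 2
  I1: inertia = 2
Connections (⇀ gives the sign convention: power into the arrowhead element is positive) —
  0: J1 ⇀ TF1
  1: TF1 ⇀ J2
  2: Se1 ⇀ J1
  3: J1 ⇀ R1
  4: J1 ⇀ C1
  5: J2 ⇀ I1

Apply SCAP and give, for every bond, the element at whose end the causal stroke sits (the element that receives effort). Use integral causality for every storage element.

b2 stroke at J1  (Se1 (Se) sets effort on bond)
b4 stroke at J1  (C1 integral (e out))
b5 stroke at I1  (I1: I, integral causality)
b1 stroke at J2  (common-f at J2 fixed by 5)
b0 stroke at TF1  (TF TF1: opposite of bond 1)
b3 stroke at J1  (common-f at J1 fixed by 0)

bond 0 |TF1
bond 1 |J2
bond 2 |J1
bond 3 |J1
bond 4 |J1
bond 5 |I1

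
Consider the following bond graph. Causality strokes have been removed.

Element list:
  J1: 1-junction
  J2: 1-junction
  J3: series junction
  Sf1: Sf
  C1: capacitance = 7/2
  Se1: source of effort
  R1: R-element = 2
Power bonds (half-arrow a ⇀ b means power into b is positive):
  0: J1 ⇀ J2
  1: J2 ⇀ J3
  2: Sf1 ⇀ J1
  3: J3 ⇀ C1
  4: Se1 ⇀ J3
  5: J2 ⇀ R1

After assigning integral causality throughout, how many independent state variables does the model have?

b2 stroke→Sf1  (source Sf1 imposes f)
b4 stroke→J3  (Se1: effort source, stroke at far end)
b0 stroke→J1  (common-f at J1 fixed by 2)
b1 stroke→J2  (1-jn J2 has f-setter on 0)
b5 stroke→J2  (J2: bond 0 brought flow, rest push out)
b3 stroke→J3  (J3 flow already set via bond 1)

1  (C1 all integral)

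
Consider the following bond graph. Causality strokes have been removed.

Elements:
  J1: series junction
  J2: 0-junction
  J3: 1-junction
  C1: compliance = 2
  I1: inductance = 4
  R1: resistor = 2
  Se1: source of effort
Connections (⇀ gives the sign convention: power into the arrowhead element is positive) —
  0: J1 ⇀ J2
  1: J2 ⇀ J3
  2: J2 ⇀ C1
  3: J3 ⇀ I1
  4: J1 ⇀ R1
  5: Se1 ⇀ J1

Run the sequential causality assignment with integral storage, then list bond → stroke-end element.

β5 |J1  (source Se1 imposes e)
β2 |J2  (prefer integral on C1)
β0 |J1  (0-jn J2 has e-setter on 2)
β1 |J3  (J2 effort already set via bond 2)
β3 |I1  (only one flow-in slot at J3)
β4 |R1  (closing 1-jn rule on J1)

b0 |J1
b1 |J3
b2 |J2
b3 |I1
b4 |R1
b5 |J1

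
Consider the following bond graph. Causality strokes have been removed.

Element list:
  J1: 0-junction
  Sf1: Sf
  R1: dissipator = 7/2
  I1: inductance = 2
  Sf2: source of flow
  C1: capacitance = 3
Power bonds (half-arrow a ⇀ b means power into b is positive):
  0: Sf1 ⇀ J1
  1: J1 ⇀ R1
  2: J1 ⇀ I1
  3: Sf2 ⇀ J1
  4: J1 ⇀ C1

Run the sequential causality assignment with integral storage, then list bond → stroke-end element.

β0 |Sf1
β1 |R1
β2 |I1
β3 |Sf2
β4 |J1

b0 stroke→Sf1  (Sf1 (Sf) sets flow on bond)
b3 stroke→Sf2  (Sf2: flow source, stroke at near end)
b2 stroke→I1  (I1 integral (f out))
b4 stroke→J1  (prefer integral on C1)
b1 stroke→R1  (common-e at J1 fixed by 4)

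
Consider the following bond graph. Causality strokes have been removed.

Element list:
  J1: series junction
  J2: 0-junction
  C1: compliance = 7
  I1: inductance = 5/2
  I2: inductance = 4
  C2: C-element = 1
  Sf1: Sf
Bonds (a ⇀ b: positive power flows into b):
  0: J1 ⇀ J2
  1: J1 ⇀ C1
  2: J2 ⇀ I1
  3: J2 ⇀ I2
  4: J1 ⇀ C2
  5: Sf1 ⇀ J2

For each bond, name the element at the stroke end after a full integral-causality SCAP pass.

bond 0 |J2
bond 1 |J1
bond 2 |I1
bond 3 |I2
bond 4 |J1
bond 5 |Sf1

β5 stroke→Sf1  (Sf1: flow source, stroke at near end)
β1 stroke→J1  (C1 outputs effort q/C1)
β2 stroke→I1  (I1: I, integral causality)
β3 stroke→I2  (I2 outputs flow p/I2)
β0 stroke→J2  (J2: last free bond brings effort in)
β4 stroke→J1  (1-jn J1 has f-setter on 0)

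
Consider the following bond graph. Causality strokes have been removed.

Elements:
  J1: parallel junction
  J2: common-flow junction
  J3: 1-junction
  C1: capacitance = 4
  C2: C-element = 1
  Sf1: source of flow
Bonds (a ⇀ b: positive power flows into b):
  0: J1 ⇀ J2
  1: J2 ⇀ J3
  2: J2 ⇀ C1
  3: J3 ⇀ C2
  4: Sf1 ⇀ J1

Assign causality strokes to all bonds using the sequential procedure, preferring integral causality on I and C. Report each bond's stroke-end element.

#4 stroke→Sf1  (Sf1 (Sf) sets flow on bond)
#0 stroke→J1  (J1 needs exactly one e-in)
#1 stroke→J2  (common-f at J2 fixed by 0)
#2 stroke→J2  (1-jn J2 has f-setter on 0)
#3 stroke→J3  (common-f at J3 fixed by 1)

#0 |J1
#1 |J2
#2 |J2
#3 |J3
#4 |Sf1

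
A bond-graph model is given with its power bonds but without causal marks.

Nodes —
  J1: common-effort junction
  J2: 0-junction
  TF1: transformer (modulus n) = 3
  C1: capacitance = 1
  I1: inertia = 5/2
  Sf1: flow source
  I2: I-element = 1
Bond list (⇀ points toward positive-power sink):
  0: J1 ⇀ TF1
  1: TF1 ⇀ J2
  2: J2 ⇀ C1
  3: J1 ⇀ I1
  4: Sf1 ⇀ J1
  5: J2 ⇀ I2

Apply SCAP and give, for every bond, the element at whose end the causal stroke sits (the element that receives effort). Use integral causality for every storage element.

β4 →Sf1  (source Sf1 imposes f)
β2 →J2  (C1 integral (e out))
β1 →TF1  (0-jn J2 has e-setter on 2)
β5 →I2  (common-e at J2 fixed by 2)
β0 →J1  (TF1 one-in-one-out from 1)
β3 →I1  (0-jn J1 has e-setter on 0)

b0 stroke at J1
b1 stroke at TF1
b2 stroke at J2
b3 stroke at I1
b4 stroke at Sf1
b5 stroke at I2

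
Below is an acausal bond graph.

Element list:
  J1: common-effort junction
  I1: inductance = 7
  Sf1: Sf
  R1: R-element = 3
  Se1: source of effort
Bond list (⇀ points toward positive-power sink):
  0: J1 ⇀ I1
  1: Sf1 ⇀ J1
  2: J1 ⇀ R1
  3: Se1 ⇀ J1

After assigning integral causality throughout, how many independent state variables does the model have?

#1 →Sf1  (source Sf1 imposes f)
#3 →J1  (Se1 (Se) sets effort on bond)
#0 →I1  (common-e at J1 fixed by 3)
#2 →R1  (common-e at J1 fixed by 3)

1  (I1 all integral)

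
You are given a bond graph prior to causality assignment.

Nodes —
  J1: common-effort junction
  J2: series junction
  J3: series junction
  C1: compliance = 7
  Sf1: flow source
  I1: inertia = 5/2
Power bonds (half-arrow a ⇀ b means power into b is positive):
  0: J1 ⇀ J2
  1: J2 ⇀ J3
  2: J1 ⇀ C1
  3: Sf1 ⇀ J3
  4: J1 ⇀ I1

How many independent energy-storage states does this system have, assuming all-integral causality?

2  (C1, I1 all integral)

β3 |Sf1  (Sf1: flow source, stroke at near end)
β1 |J3  (J3: bond 3 brought flow, rest push out)
β0 |J2  (common-f at J2 fixed by 1)
β2 |J1  (C1 outputs effort q/C1)
β4 |I1  (J1: bond 2 brought effort, rest push out)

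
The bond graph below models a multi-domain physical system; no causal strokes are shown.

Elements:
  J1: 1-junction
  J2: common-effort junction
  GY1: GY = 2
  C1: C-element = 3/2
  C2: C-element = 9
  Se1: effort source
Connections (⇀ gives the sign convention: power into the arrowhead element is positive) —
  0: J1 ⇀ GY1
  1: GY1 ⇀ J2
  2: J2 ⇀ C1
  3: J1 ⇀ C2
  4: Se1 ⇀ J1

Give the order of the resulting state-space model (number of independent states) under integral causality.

2  (C1, C2 all integral)

b4 |J1  (Se1 (Se) sets effort on bond)
b2 |J2  (C1 outputs effort q/C1)
b1 |GY1  (J2: bond 2 brought effort, rest push out)
b0 |GY1  (GY1: gyrator matches bond 1)
b3 |J1  (J1 flow already set via bond 0)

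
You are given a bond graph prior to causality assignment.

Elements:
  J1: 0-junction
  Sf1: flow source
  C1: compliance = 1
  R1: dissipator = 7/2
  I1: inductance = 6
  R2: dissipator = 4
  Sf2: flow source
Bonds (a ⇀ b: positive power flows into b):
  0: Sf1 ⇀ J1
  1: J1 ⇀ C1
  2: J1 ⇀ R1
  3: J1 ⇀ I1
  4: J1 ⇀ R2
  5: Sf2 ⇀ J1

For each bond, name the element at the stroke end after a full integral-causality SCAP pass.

bond 0 stroke→Sf1
bond 1 stroke→J1
bond 2 stroke→R1
bond 3 stroke→I1
bond 4 stroke→R2
bond 5 stroke→Sf2

bond 0 stroke→Sf1  (source Sf1 imposes f)
bond 5 stroke→Sf2  (source Sf2 imposes f)
bond 1 stroke→J1  (C1 outputs effort q/C1)
bond 2 stroke→R1  (0-jn J1 has e-setter on 1)
bond 3 stroke→I1  (J1 effort already set via bond 1)
bond 4 stroke→R2  (common-e at J1 fixed by 1)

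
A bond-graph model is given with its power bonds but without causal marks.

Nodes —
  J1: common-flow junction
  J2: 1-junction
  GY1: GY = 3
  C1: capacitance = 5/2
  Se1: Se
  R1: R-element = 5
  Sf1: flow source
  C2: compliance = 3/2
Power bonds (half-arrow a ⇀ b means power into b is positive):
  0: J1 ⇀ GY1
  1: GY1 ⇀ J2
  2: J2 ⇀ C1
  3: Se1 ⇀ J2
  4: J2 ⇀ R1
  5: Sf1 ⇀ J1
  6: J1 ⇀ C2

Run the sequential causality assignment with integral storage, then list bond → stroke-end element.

β0 →J1
β1 →J2
β2 →J2
β3 →J2
β4 →R1
β5 →Sf1
β6 →J1

β3 →J2  (Se1 (Se) sets effort on bond)
β5 →Sf1  (source Sf1 imposes f)
β0 →J1  (1-jn J1 has f-setter on 5)
β6 →J1  (1-jn J1 has f-setter on 5)
β1 →J2  (GY1 both-in/both-out from 0)
β2 →J2  (C1 integral (e out))
β4 →R1  (closing 1-jn rule on J2)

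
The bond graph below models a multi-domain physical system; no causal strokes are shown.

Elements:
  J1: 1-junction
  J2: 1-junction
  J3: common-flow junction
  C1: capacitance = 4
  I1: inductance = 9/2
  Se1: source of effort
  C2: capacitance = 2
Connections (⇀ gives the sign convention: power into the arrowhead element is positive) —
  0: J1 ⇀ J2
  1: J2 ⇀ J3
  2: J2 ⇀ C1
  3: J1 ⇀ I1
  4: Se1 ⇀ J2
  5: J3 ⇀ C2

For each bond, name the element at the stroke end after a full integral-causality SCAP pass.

bond 0 |J1
bond 1 |J2
bond 2 |J2
bond 3 |I1
bond 4 |J2
bond 5 |J3

#4 stroke at J2  (Se1 fixes effort; stroke away)
#2 stroke at J2  (C1: C, integral causality)
#3 stroke at I1  (I1: I, integral causality)
#0 stroke at J1  (1-jn J1 has f-setter on 3)
#1 stroke at J2  (J2: bond 0 brought flow, rest push out)
#5 stroke at J3  (1-jn J3 has f-setter on 1)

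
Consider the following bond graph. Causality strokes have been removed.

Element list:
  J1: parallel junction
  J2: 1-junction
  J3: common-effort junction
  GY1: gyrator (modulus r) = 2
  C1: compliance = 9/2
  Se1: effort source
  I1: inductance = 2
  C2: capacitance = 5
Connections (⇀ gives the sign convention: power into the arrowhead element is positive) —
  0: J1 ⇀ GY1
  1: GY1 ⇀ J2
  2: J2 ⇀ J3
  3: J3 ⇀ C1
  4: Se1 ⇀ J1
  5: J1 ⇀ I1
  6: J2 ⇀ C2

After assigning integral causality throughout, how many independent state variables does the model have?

3  (C1, C2, I1 all integral)

#4 |J1  (Se1 (Se) sets effort on bond)
#0 |GY1  (common-e at J1 fixed by 4)
#5 |I1  (0-jn J1 has e-setter on 4)
#1 |GY1  (GY GY1: same side as bond 0)
#2 |J2  (J2 flow already set via bond 1)
#6 |J2  (common-f at J2 fixed by 1)
#3 |J3  (J3 needs exactly one e-in)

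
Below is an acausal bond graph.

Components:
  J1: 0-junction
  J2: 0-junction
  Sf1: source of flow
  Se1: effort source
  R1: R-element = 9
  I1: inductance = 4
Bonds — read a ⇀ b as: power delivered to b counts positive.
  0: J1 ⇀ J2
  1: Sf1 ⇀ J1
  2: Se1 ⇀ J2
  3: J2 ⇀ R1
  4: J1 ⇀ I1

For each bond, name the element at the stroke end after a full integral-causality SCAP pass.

β0 →J1
β1 →Sf1
β2 →J2
β3 →R1
β4 →I1

bond 1 →Sf1  (Sf1 (Sf) sets flow on bond)
bond 2 →J2  (Se1 (Se) sets effort on bond)
bond 0 →J1  (common-e at J2 fixed by 2)
bond 3 →R1  (J2 effort already set via bond 2)
bond 4 →I1  (common-e at J1 fixed by 0)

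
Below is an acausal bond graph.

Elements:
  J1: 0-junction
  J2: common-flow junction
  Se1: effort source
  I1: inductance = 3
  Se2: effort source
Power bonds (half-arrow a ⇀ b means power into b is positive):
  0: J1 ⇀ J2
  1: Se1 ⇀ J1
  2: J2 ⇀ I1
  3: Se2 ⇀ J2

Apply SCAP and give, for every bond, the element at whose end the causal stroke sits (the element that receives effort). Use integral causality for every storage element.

b0 stroke→J2
b1 stroke→J1
b2 stroke→I1
b3 stroke→J2

β1 |J1  (Se1: effort source, stroke at far end)
β3 |J2  (source Se2 imposes e)
β0 |J2  (J1: bond 1 brought effort, rest push out)
β2 |I1  (only one flow-in slot at J2)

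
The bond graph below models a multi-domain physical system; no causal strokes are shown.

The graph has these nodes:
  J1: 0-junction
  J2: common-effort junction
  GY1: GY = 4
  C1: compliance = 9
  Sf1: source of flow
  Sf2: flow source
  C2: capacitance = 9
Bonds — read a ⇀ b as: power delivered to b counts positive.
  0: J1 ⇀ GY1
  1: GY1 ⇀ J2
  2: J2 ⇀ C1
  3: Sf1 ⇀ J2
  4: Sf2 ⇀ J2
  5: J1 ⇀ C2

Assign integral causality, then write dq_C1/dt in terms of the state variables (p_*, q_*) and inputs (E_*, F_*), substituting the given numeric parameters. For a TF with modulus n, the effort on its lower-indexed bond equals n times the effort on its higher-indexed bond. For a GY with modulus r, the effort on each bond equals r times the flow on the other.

#3 stroke→Sf1  (Sf1 fixes flow; stroke at Sf1)
#4 stroke→Sf2  (Sf2 (Sf) sets flow on bond)
#2 stroke→J2  (prefer integral on C1)
#1 stroke→GY1  (common-e at J2 fixed by 2)
#0 stroke→GY1  (GY1: gyrator matches bond 1)
#5 stroke→J1  (closing 0-jn rule on J1)

dq_C1/dt = F_Sf1 + F_Sf2 + q_C2/36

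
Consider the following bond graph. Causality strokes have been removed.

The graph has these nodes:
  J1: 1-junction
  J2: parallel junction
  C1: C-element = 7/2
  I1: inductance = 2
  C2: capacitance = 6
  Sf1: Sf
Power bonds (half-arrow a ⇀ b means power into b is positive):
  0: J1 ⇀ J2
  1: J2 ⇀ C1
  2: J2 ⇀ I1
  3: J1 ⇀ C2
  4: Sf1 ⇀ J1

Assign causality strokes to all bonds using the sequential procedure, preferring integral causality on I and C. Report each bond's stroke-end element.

β0 →J1
β1 →J2
β2 →I1
β3 →J1
β4 →Sf1

#4 stroke at Sf1  (Sf1 (Sf) sets flow on bond)
#0 stroke at J1  (J1: bond 4 brought flow, rest push out)
#3 stroke at J1  (common-f at J1 fixed by 4)
#1 stroke at J2  (C1: C, integral causality)
#2 stroke at I1  (J2 effort already set via bond 1)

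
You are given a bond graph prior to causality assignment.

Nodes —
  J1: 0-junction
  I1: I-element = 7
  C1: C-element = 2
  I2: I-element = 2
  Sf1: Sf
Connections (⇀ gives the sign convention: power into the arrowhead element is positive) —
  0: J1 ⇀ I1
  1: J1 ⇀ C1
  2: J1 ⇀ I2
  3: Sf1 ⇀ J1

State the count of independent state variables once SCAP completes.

β3 →Sf1  (source Sf1 imposes f)
β0 →I1  (I1 outputs flow p/I1)
β1 →J1  (C1: C, integral causality)
β2 →I2  (J1 effort already set via bond 1)

3  (C1, I1, I2 all integral)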